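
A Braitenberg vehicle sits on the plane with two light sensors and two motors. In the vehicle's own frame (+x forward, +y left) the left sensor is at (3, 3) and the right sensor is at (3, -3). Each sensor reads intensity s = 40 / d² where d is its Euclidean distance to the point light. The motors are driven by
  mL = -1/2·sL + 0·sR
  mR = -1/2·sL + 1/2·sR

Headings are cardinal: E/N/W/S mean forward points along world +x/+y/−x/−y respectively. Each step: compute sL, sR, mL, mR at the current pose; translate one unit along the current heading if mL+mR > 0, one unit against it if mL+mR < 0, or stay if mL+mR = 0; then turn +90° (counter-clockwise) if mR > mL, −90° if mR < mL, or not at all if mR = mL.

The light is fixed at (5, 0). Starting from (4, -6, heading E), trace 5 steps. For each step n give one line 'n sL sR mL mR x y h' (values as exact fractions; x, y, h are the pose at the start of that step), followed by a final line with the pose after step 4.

0 40/13 8/17 -20/13 -288/221 4 -6 E
1 20/17 4 -10/17 24/17 3 -6 N
2 40/89 40/29 -20/89 1200/2581 3 -5 W
3 5/8 2/5 -5/16 -9/80 2 -5 S
4 40 40/49 -20 -960/49 2 -4 E
final 1 -4 N

n=0: pose=(4,-6,E); sL=40/13, sR=8/17; mL=-20/13, mR=-288/221; mL+mR=-628/221 → advance -1; mR−mL=4/17 → turn +1·90°
n=1: pose=(3,-6,N); sL=20/17, sR=4; mL=-10/17, mR=24/17; mL+mR=14/17 → advance +1; mR−mL=2 → turn +1·90°
n=2: pose=(3,-5,W); sL=40/89, sR=40/29; mL=-20/89, mR=1200/2581; mL+mR=620/2581 → advance +1; mR−mL=20/29 → turn +1·90°
n=3: pose=(2,-5,S); sL=5/8, sR=2/5; mL=-5/16, mR=-9/80; mL+mR=-17/40 → advance -1; mR−mL=1/5 → turn +1·90°
n=4: pose=(2,-4,E); sL=40, sR=40/49; mL=-20, mR=-960/49; mL+mR=-1940/49 → advance -1; mR−mL=20/49 → turn +1·90°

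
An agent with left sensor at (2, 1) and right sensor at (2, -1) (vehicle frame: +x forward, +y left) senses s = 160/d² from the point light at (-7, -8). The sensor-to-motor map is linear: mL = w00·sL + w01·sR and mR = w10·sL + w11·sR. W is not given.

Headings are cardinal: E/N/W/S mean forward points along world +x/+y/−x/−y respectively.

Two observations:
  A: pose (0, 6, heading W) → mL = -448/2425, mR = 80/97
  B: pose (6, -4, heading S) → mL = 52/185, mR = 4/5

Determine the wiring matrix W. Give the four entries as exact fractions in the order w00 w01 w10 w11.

-1 1 1 0

obs A: pose=(0,6,W) → sL=80/97, sR=16/25, mL=-448/2425, mR=80/97
obs B: pose=(6,-4,S) → sL=4/5, sR=40/37, mL=52/185, mR=4/5
sensor matrix S = [[80/97, 16/25], [4/5, 40/37]]; det S = 170304/448625
solve [mL_A; mL_B] = S·[w00; w01] and [mR_A; mR_B] = S·[w10; w11]:
  w00 = -1, w01 = 1, w10 = 1, w11 = 0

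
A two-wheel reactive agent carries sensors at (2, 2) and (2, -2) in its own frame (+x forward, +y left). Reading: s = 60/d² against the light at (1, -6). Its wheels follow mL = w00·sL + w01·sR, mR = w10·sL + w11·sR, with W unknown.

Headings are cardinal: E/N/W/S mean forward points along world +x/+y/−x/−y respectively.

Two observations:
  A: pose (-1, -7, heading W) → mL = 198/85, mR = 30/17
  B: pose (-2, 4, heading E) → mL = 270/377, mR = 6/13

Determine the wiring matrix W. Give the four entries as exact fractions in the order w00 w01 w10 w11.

obs A: pose=(-1,-7,W) → sL=12/5, sR=60/17, mL=198/85, mR=30/17
obs B: pose=(-2,4,E) → sL=12/29, sR=12/13, mL=270/377, mR=6/13
sensor matrix S = [[12/5, 60/17], [12/29, 12/13]]; det S = 24192/32045
solve [mL_A; mL_B] = S·[w00; w01] and [mR_A; mR_B] = S·[w10; w11]:
  w00 = -1/2, w01 = 1, w10 = 0, w11 = 1/2

-1/2 1 0 1/2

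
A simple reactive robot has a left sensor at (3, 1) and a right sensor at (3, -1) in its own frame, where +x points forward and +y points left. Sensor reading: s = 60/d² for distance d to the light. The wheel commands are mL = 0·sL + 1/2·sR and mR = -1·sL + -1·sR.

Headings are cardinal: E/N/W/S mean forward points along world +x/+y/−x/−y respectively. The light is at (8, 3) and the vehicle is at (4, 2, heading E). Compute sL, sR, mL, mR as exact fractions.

left sensor world pos  = (7, 3); dL² = 1
right sensor world pos = (7, 1); dR² = 5
sL = 60/1 = 60
sR = 60/5 = 12
mL = 0·sL + 1/2·sR = 6
mR = -1·sL + -1·sR = -72

60 12 6 -72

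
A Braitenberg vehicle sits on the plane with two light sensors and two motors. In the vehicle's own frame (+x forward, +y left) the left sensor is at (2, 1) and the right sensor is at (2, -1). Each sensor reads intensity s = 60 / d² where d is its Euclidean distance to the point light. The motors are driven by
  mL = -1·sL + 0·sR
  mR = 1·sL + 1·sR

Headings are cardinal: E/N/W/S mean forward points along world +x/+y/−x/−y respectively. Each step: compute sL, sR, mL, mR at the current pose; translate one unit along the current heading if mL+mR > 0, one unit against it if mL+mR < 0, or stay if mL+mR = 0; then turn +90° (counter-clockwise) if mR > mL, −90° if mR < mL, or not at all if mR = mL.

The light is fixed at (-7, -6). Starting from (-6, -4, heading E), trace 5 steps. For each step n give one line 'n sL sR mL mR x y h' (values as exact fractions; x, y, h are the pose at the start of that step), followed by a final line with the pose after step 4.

0 10/3 6 -10/3 28/3 -6 -4 E
1 60/17 12/5 -60/17 504/85 -5 -4 N
2 15 15/4 -15 75/4 -5 -3 W
3 12 60 -12 72 -6 -3 S
4 10/3 6 -10/3 28/3 -6 -4 E
final -5 -4 N

n=0: pose=(-6,-4,E); sL=10/3, sR=6; mL=-10/3, mR=28/3; mL+mR=6 → advance +1; mR−mL=38/3 → turn +1·90°
n=1: pose=(-5,-4,N); sL=60/17, sR=12/5; mL=-60/17, mR=504/85; mL+mR=12/5 → advance +1; mR−mL=804/85 → turn +1·90°
n=2: pose=(-5,-3,W); sL=15, sR=15/4; mL=-15, mR=75/4; mL+mR=15/4 → advance +1; mR−mL=135/4 → turn +1·90°
n=3: pose=(-6,-3,S); sL=12, sR=60; mL=-12, mR=72; mL+mR=60 → advance +1; mR−mL=84 → turn +1·90°
n=4: pose=(-6,-4,E); sL=10/3, sR=6; mL=-10/3, mR=28/3; mL+mR=6 → advance +1; mR−mL=38/3 → turn +1·90°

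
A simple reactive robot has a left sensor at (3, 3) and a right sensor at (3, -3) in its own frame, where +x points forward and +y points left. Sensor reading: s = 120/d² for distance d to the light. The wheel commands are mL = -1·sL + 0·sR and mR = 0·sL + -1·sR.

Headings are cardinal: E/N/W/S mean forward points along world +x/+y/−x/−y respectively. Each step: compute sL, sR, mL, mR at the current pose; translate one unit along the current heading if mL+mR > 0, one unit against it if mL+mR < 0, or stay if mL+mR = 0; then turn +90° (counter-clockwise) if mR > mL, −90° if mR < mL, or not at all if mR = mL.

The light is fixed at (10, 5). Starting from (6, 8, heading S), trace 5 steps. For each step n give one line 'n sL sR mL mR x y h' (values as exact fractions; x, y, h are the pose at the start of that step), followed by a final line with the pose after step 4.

n=0: pose=(6,8,S); sL=120, sR=120/49; mL=-120, mR=-120/49; mL+mR=-6000/49 → advance -1; mR−mL=5760/49 → turn +1·90°
n=1: pose=(6,9,E); sL=12/5, sR=60; mL=-12/5, mR=-60; mL+mR=-312/5 → advance -1; mR−mL=-288/5 → turn -1·90°
n=2: pose=(5,9,S); sL=24, sR=24/13; mL=-24, mR=-24/13; mL+mR=-336/13 → advance -1; mR−mL=288/13 → turn +1·90°
n=3: pose=(5,10,E); sL=30/17, sR=15; mL=-30/17, mR=-15; mL+mR=-285/17 → advance -1; mR−mL=-225/17 → turn -1·90°
n=4: pose=(4,10,S); sL=120/13, sR=24/17; mL=-120/13, mR=-24/17; mL+mR=-2352/221 → advance -1; mR−mL=1728/221 → turn +1·90°

0 120 120/49 -120 -120/49 6 8 S
1 12/5 60 -12/5 -60 6 9 E
2 24 24/13 -24 -24/13 5 9 S
3 30/17 15 -30/17 -15 5 10 E
4 120/13 24/17 -120/13 -24/17 4 10 S
final 4 11 E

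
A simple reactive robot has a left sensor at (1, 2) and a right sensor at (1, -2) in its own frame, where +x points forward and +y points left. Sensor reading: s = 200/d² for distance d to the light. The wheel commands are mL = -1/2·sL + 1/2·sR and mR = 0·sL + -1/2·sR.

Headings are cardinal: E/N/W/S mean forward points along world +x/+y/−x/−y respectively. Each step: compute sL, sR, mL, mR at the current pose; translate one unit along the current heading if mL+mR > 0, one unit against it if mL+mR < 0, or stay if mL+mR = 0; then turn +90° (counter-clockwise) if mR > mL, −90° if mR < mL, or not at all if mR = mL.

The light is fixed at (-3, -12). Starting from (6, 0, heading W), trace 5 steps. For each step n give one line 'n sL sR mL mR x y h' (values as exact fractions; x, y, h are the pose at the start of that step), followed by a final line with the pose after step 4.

n=0: pose=(6,0,W); sL=50/41, sR=10/13; mL=-120/533, mR=-5/13; mL+mR=-25/41 → advance -1; mR−mL=-85/533 → turn -1·90°
n=1: pose=(7,0,N); sL=200/233, sR=200/313; mL=-8000/72929, mR=-100/313; mL+mR=-100/233 → advance -1; mR−mL=-15300/72929 → turn -1·90°
n=2: pose=(7,-1,E); sL=20/29, sR=100/101; mL=440/2929, mR=-50/101; mL+mR=-10/29 → advance -1; mR−mL=-1890/2929 → turn -1·90°
n=3: pose=(6,-1,S); sL=200/221, sR=200/149; mL=7200/32929, mR=-100/149; mL+mR=-100/221 → advance -1; mR−mL=-29300/32929 → turn -1·90°
n=4: pose=(6,0,W); sL=50/41, sR=10/13; mL=-120/533, mR=-5/13; mL+mR=-25/41 → advance -1; mR−mL=-85/533 → turn -1·90°

0 50/41 10/13 -120/533 -5/13 6 0 W
1 200/233 200/313 -8000/72929 -100/313 7 0 N
2 20/29 100/101 440/2929 -50/101 7 -1 E
3 200/221 200/149 7200/32929 -100/149 6 -1 S
4 50/41 10/13 -120/533 -5/13 6 0 W
final 7 0 N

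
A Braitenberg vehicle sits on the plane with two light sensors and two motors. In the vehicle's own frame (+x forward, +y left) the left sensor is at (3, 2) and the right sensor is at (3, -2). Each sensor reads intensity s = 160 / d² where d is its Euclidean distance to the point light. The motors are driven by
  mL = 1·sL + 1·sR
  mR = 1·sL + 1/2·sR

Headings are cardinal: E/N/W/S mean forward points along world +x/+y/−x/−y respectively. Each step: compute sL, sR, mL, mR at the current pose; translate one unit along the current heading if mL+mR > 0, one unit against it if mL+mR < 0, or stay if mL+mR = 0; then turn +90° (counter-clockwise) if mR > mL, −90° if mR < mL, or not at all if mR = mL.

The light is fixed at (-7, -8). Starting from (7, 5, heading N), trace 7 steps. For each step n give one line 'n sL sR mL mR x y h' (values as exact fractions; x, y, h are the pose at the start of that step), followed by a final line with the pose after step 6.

0 2/5 5/16 57/80 89/160 7 5 N
1 32/109 160/433 31296/47197 22576/47197 7 6 E
2 16/41 16/29 1120/1189 792/1189 8 6 S
3 32/53 160/369 20288/19557 16048/19557 8 5 W
4 2/5 5/16 57/80 89/160 7 5 N
5 32/109 160/433 31296/47197 22576/47197 7 6 E
6 16/41 16/29 1120/1189 792/1189 8 6 S
final 8 5 W

n=0: pose=(7,5,N); sL=2/5, sR=5/16; mL=57/80, mR=89/160; mL+mR=203/160 → advance +1; mR−mL=-5/32 → turn -1·90°
n=1: pose=(7,6,E); sL=32/109, sR=160/433; mL=31296/47197, mR=22576/47197; mL+mR=53872/47197 → advance +1; mR−mL=-80/433 → turn -1·90°
n=2: pose=(8,6,S); sL=16/41, sR=16/29; mL=1120/1189, mR=792/1189; mL+mR=1912/1189 → advance +1; mR−mL=-8/29 → turn -1·90°
n=3: pose=(8,5,W); sL=32/53, sR=160/369; mL=20288/19557, mR=16048/19557; mL+mR=12112/6519 → advance +1; mR−mL=-80/369 → turn -1·90°
n=4: pose=(7,5,N); sL=2/5, sR=5/16; mL=57/80, mR=89/160; mL+mR=203/160 → advance +1; mR−mL=-5/32 → turn -1·90°
n=5: pose=(7,6,E); sL=32/109, sR=160/433; mL=31296/47197, mR=22576/47197; mL+mR=53872/47197 → advance +1; mR−mL=-80/433 → turn -1·90°
n=6: pose=(8,6,S); sL=16/41, sR=16/29; mL=1120/1189, mR=792/1189; mL+mR=1912/1189 → advance +1; mR−mL=-8/29 → turn -1·90°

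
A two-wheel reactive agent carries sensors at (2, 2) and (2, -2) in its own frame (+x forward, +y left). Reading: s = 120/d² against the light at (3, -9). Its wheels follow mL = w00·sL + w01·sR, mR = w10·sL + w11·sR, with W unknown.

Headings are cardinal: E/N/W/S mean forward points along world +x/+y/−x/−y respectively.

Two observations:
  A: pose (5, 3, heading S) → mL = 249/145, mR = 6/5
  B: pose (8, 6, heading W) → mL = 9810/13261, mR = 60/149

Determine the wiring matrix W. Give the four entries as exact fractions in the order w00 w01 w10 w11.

1/2 1 0 1

obs A: pose=(5,3,S) → sL=30/29, sR=6/5, mL=249/145, mR=6/5
obs B: pose=(8,6,W) → sL=60/89, sR=60/149, mL=9810/13261, mR=60/149
sensor matrix S = [[30/29, 6/5], [60/89, 60/149]]; det S = -150912/384569
solve [mL_A; mL_B] = S·[w00; w01] and [mR_A; mR_B] = S·[w10; w11]:
  w00 = 1/2, w01 = 1, w10 = 0, w11 = 1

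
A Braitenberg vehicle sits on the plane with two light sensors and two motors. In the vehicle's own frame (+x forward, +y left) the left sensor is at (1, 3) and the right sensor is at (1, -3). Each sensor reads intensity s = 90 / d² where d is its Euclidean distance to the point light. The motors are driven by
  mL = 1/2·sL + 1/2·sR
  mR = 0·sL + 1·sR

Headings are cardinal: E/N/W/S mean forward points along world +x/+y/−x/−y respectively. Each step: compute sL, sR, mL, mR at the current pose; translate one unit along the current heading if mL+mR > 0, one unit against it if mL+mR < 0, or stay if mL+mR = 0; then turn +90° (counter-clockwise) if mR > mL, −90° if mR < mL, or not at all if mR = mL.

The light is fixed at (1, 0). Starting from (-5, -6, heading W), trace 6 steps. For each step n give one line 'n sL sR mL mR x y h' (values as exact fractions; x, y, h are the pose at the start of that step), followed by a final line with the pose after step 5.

n=0: pose=(-5,-6,W); sL=9/13, sR=45/29; mL=423/377, mR=45/29; mL+mR=1008/377 → advance +1; mR−mL=162/377 → turn +1·90°
n=1: pose=(-6,-6,S); sL=18/13, sR=90/149; mL=1926/1937, mR=90/149; mL+mR=3096/1937 → advance +1; mR−mL=-756/1937 → turn -1·90°
n=2: pose=(-6,-7,W); sL=45/82, sR=9/8; mL=549/656, mR=9/8; mL+mR=1287/656 → advance +1; mR−mL=189/656 → turn +1·90°
n=3: pose=(-7,-7,S); sL=90/89, sR=18/37; mL=2466/3293, mR=18/37; mL+mR=4068/3293 → advance +1; mR−mL=-864/3293 → turn -1·90°
n=4: pose=(-7,-8,W); sL=45/101, sR=45/53; mL=3465/5353, mR=45/53; mL+mR=8010/5353 → advance +1; mR−mL=1080/5353 → turn +1·90°
n=5: pose=(-8,-8,S); sL=10/13, sR=2/5; mL=38/65, mR=2/5; mL+mR=64/65 → advance +1; mR−mL=-12/65 → turn -1·90°

0 9/13 45/29 423/377 45/29 -5 -6 W
1 18/13 90/149 1926/1937 90/149 -6 -6 S
2 45/82 9/8 549/656 9/8 -6 -7 W
3 90/89 18/37 2466/3293 18/37 -7 -7 S
4 45/101 45/53 3465/5353 45/53 -7 -8 W
5 10/13 2/5 38/65 2/5 -8 -8 S
final -8 -9 W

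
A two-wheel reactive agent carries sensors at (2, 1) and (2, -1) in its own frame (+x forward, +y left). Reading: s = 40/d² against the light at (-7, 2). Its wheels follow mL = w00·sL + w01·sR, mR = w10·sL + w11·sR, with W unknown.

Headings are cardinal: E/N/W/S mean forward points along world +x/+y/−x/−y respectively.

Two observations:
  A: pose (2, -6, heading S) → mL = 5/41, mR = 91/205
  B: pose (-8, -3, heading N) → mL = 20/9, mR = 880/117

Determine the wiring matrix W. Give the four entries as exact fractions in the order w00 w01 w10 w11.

obs A: pose=(2,-6,S) → sL=1/5, sR=10/41, mL=5/41, mR=91/205
obs B: pose=(-8,-3,N) → sL=40/13, sR=40/9, mL=20/9, mR=880/117
sensor matrix S = [[1/5, 10/41], [40/13, 40/9]]; det S = 664/4797
solve [mL_A; mL_B] = S·[w00; w01] and [mR_A; mR_B] = S·[w10; w11]:
  w00 = 0, w01 = 1/2, w10 = 1, w11 = 1

0 1/2 1 1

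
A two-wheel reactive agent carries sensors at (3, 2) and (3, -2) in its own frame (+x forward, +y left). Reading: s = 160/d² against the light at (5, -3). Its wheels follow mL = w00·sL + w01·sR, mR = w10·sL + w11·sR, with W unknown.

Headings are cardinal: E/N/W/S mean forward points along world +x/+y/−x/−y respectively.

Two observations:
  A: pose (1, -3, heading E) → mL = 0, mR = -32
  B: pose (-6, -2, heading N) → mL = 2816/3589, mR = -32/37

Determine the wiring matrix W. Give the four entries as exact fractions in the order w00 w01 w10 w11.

obs A: pose=(1,-3,E) → sL=32, sR=32, mL=0, mR=-32
obs B: pose=(-6,-2,N) → sL=32/37, sR=160/97, mL=2816/3589, mR=-32/37
sensor matrix S = [[32, 32], [32/37, 160/97]]; det S = 90112/3589
solve [mL_A; mL_B] = S·[w00; w01] and [mR_A; mR_B] = S·[w10; w11]:
  w00 = -1, w01 = 1, w10 = -1, w11 = 0

-1 1 -1 0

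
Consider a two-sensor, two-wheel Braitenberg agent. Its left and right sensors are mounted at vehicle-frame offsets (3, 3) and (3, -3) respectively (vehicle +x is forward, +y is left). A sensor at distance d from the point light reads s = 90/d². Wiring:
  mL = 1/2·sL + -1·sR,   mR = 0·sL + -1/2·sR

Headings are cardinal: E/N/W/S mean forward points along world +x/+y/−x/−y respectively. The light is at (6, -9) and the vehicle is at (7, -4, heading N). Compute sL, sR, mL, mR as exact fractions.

45/34 9/8 -63/136 -9/16

left sensor world pos  = (4, -1); dL² = 68
right sensor world pos = (10, -1); dR² = 80
sL = 90/68 = 45/34
sR = 90/80 = 9/8
mL = 1/2·sL + -1·sR = -63/136
mR = 0·sL + -1/2·sR = -9/16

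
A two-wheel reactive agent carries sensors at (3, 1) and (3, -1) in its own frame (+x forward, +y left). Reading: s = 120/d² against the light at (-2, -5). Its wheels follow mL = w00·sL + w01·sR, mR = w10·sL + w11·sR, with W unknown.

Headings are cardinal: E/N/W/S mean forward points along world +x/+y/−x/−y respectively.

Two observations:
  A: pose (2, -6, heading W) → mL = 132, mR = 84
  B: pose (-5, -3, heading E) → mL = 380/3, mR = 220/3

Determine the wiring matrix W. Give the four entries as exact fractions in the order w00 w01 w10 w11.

1/2 1 1 1/2

obs A: pose=(2,-6,W) → sL=24, sR=120, mL=132, mR=84
obs B: pose=(-5,-3,E) → sL=40/3, sR=120, mL=380/3, mR=220/3
sensor matrix S = [[24, 120], [40/3, 120]]; det S = 1280
solve [mL_A; mL_B] = S·[w00; w01] and [mR_A; mR_B] = S·[w10; w11]:
  w00 = 1/2, w01 = 1, w10 = 1, w11 = 1/2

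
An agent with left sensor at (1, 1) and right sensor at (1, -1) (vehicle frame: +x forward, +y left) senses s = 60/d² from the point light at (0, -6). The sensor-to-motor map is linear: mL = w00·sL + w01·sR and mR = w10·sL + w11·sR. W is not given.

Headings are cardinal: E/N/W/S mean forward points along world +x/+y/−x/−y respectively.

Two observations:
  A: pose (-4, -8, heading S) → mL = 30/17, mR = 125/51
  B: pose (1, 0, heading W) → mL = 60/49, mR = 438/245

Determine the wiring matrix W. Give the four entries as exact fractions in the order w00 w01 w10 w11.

0 1 1 -1/2

obs A: pose=(-4,-8,S) → sL=10/3, sR=30/17, mL=30/17, mR=125/51
obs B: pose=(1,0,W) → sL=12/5, sR=60/49, mL=60/49, mR=438/245
sensor matrix S = [[10/3, 30/17], [12/5, 60/49]]; det S = -128/833
solve [mL_A; mL_B] = S·[w00; w01] and [mR_A; mR_B] = S·[w10; w11]:
  w00 = 0, w01 = 1, w10 = 1, w11 = -1/2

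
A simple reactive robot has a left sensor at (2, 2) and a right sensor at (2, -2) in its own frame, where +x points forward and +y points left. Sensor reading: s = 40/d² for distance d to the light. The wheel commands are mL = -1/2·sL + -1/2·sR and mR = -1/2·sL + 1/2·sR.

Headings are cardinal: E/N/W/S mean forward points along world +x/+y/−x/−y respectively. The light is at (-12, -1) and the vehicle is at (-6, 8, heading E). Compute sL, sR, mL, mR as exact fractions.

left sensor world pos  = (-4, 10); dL² = 185
right sensor world pos = (-4, 6); dR² = 113
sL = 40/185 = 8/37
sR = 40/113 = 40/113
mL = -1/2·sL + -1/2·sR = -1192/4181
mR = -1/2·sL + 1/2·sR = 288/4181

8/37 40/113 -1192/4181 288/4181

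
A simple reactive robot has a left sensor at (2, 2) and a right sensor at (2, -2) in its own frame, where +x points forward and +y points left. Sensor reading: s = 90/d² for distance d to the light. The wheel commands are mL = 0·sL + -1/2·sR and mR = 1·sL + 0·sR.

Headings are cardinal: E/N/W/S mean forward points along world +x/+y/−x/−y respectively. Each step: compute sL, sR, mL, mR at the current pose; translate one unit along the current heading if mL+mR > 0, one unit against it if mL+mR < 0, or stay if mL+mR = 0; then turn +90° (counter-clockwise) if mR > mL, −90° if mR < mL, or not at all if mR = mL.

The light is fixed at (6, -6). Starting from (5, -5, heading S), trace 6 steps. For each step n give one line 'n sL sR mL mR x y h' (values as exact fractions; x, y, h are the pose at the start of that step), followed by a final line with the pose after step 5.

0 45 9 -9/2 45 5 -5 S
1 18 18 -9 18 5 -6 E
2 45/4 45/4 -45/8 45/4 6 -6 N
3 18 90/13 -45/13 18 6 -5 W
4 45 9 -9/2 45 5 -5 S
5 18 18 -9 18 5 -6 E
final 6 -6 N

n=0: pose=(5,-5,S); sL=45, sR=9; mL=-9/2, mR=45; mL+mR=81/2 → advance +1; mR−mL=99/2 → turn +1·90°
n=1: pose=(5,-6,E); sL=18, sR=18; mL=-9, mR=18; mL+mR=9 → advance +1; mR−mL=27 → turn +1·90°
n=2: pose=(6,-6,N); sL=45/4, sR=45/4; mL=-45/8, mR=45/4; mL+mR=45/8 → advance +1; mR−mL=135/8 → turn +1·90°
n=3: pose=(6,-5,W); sL=18, sR=90/13; mL=-45/13, mR=18; mL+mR=189/13 → advance +1; mR−mL=279/13 → turn +1·90°
n=4: pose=(5,-5,S); sL=45, sR=9; mL=-9/2, mR=45; mL+mR=81/2 → advance +1; mR−mL=99/2 → turn +1·90°
n=5: pose=(5,-6,E); sL=18, sR=18; mL=-9, mR=18; mL+mR=9 → advance +1; mR−mL=27 → turn +1·90°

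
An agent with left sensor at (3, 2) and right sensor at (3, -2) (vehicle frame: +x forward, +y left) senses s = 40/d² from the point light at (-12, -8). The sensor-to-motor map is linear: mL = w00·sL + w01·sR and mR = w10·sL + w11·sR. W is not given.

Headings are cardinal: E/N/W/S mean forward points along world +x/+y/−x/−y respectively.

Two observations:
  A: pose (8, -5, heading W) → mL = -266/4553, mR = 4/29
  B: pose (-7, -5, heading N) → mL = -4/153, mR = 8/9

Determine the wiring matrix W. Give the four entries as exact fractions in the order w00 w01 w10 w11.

obs A: pose=(8,-5,W) → sL=4/29, sR=20/157, mL=-266/4553, mR=4/29
obs B: pose=(-7,-5,N) → sL=8/9, sR=8/17, mL=-4/153, mR=8/9
sensor matrix S = [[4/29, 20/157], [8/9, 8/17]]; det S = -33664/696609
solve [mL_A; mL_B] = S·[w00; w01] and [mR_A; mR_B] = S·[w10; w11]:
  w00 = 1/2, w01 = -1, w10 = 1, w11 = 0

1/2 -1 1 0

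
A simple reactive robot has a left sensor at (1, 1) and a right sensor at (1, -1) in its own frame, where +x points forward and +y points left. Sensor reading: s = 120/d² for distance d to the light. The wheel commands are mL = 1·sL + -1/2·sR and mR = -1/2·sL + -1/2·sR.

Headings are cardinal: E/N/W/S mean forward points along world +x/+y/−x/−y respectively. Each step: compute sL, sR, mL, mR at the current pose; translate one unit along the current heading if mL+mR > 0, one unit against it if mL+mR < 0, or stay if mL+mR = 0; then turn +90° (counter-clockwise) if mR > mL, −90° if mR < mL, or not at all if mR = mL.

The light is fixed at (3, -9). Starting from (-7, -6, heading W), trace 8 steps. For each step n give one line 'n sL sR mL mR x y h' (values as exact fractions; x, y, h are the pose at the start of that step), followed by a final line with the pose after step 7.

n=0: pose=(-7,-6,W); sL=24/25, sR=120/137; mL=1788/3425, mR=-3144/3425; mL+mR=-1356/3425 → advance -1; mR−mL=-36/25 → turn -1·90°
n=1: pose=(-6,-6,N); sL=30/29, sR=3/2; mL=33/116, mR=-147/116; mL+mR=-57/58 → advance -1; mR−mL=-45/29 → turn -1·90°
n=2: pose=(-6,-7,E); sL=120/73, sR=24/13; mL=684/949, mR=-1656/949; mL+mR=-972/949 → advance -1; mR−mL=-180/73 → turn -1·90°
n=3: pose=(-7,-7,S); sL=60/41, sR=60/61; mL=2430/2501, mR=-3060/2501; mL+mR=-630/2501 → advance -1; mR−mL=-90/41 → turn -1·90°
n=4: pose=(-7,-6,W); sL=24/25, sR=120/137; mL=1788/3425, mR=-3144/3425; mL+mR=-1356/3425 → advance -1; mR−mL=-36/25 → turn -1·90°
n=5: pose=(-6,-6,N); sL=30/29, sR=3/2; mL=33/116, mR=-147/116; mL+mR=-57/58 → advance -1; mR−mL=-45/29 → turn -1·90°
n=6: pose=(-6,-7,E); sL=120/73, sR=24/13; mL=684/949, mR=-1656/949; mL+mR=-972/949 → advance -1; mR−mL=-180/73 → turn -1·90°
n=7: pose=(-7,-7,S); sL=60/41, sR=60/61; mL=2430/2501, mR=-3060/2501; mL+mR=-630/2501 → advance -1; mR−mL=-90/41 → turn -1·90°

0 24/25 120/137 1788/3425 -3144/3425 -7 -6 W
1 30/29 3/2 33/116 -147/116 -6 -6 N
2 120/73 24/13 684/949 -1656/949 -6 -7 E
3 60/41 60/61 2430/2501 -3060/2501 -7 -7 S
4 24/25 120/137 1788/3425 -3144/3425 -7 -6 W
5 30/29 3/2 33/116 -147/116 -6 -6 N
6 120/73 24/13 684/949 -1656/949 -6 -7 E
7 60/41 60/61 2430/2501 -3060/2501 -7 -7 S
final -7 -6 W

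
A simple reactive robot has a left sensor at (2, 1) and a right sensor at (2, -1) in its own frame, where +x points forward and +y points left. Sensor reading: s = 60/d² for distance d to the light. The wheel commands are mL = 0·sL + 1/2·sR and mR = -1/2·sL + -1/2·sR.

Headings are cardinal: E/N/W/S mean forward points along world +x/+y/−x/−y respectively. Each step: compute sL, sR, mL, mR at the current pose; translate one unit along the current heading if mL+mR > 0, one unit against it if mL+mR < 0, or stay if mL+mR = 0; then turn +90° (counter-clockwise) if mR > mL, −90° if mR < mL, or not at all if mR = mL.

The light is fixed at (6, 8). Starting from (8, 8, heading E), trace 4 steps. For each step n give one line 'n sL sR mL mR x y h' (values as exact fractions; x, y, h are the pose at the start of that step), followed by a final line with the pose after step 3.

n=0: pose=(8,8,E); sL=60/17, sR=60/17; mL=30/17, mR=-60/17; mL+mR=-30/17 → advance -1; mR−mL=-90/17 → turn -1·90°
n=1: pose=(7,8,S); sL=15/2, sR=15; mL=15/2, mR=-45/4; mL+mR=-15/4 → advance -1; mR−mL=-75/4 → turn -1·90°
n=2: pose=(7,9,W); sL=60, sR=12; mL=6, mR=-36; mL+mR=-30 → advance -1; mR−mL=-42 → turn -1·90°
n=3: pose=(8,9,N); sL=6, sR=10/3; mL=5/3, mR=-14/3; mL+mR=-3 → advance -1; mR−mL=-19/3 → turn -1·90°

0 60/17 60/17 30/17 -60/17 8 8 E
1 15/2 15 15/2 -45/4 7 8 S
2 60 12 6 -36 7 9 W
3 6 10/3 5/3 -14/3 8 9 N
final 8 8 E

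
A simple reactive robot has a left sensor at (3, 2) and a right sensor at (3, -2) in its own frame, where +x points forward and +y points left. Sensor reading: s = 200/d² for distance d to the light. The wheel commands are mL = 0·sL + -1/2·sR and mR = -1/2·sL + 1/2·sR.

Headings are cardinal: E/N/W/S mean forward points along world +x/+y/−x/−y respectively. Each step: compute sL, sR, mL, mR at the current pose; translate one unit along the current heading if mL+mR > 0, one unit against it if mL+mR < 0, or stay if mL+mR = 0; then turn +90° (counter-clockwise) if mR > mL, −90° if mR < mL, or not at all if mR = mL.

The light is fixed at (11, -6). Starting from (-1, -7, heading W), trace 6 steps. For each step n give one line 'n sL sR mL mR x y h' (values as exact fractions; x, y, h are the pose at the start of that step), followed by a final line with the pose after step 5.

n=0: pose=(-1,-7,W); sL=100/117, sR=100/113; mL=-50/113, mR=200/13221; mL+mR=-50/117 → advance -1; mR−mL=6050/13221 → turn +1·90°
n=1: pose=(0,-7,S); sL=200/97, sR=40/37; mL=-20/37, mR=-1760/3589; mL+mR=-100/97 → advance -1; mR−mL=180/3589 → turn +1·90°
n=2: pose=(0,-6,E); sL=50/17, sR=50/17; mL=-25/17, mR=0; mL+mR=-25/17 → advance -1; mR−mL=25/17 → turn +1·90°
n=3: pose=(-1,-6,N); sL=40/41, sR=200/109; mL=-100/109, mR=1920/4469; mL+mR=-20/41 → advance -1; mR−mL=6020/4469 → turn +1·90°
n=4: pose=(-1,-7,W); sL=100/117, sR=100/113; mL=-50/113, mR=200/13221; mL+mR=-50/117 → advance -1; mR−mL=6050/13221 → turn +1·90°
n=5: pose=(0,-7,S); sL=200/97, sR=40/37; mL=-20/37, mR=-1760/3589; mL+mR=-100/97 → advance -1; mR−mL=180/3589 → turn +1·90°

0 100/117 100/113 -50/113 200/13221 -1 -7 W
1 200/97 40/37 -20/37 -1760/3589 0 -7 S
2 50/17 50/17 -25/17 0 0 -6 E
3 40/41 200/109 -100/109 1920/4469 -1 -6 N
4 100/117 100/113 -50/113 200/13221 -1 -7 W
5 200/97 40/37 -20/37 -1760/3589 0 -7 S
final 0 -6 E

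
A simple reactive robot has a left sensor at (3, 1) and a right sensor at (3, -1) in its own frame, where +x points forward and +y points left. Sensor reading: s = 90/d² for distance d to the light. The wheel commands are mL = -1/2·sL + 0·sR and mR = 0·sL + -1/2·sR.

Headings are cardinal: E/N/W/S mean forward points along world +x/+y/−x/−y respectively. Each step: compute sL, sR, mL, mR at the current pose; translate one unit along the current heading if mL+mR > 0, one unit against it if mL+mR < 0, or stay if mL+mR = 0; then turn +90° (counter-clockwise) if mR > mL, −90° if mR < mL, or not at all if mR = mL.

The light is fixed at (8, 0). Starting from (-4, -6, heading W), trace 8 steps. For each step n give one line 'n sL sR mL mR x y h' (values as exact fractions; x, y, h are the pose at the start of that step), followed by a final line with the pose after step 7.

n=0: pose=(-4,-6,W); sL=45/137, sR=9/25; mL=-45/274, mR=-9/50; mL+mR=-1179/3425 → advance -1; mR−mL=-54/3425 → turn -1·90°
n=1: pose=(-3,-6,N); sL=10/17, sR=90/109; mL=-5/17, mR=-45/109; mL+mR=-1310/1853 → advance -1; mR−mL=-220/1853 → turn -1·90°
n=2: pose=(-3,-7,E); sL=9/10, sR=45/64; mL=-9/20, mR=-45/128; mL+mR=-513/640 → advance -1; mR−mL=63/640 → turn +1·90°
n=3: pose=(-4,-7,N); sL=18/37, sR=90/137; mL=-9/37, mR=-45/137; mL+mR=-2898/5069 → advance -1; mR−mL=-432/5069 → turn -1·90°
n=4: pose=(-4,-8,E); sL=9/13, sR=5/9; mL=-9/26, mR=-5/18; mL+mR=-73/117 → advance -1; mR−mL=8/117 → turn +1·90°
n=5: pose=(-5,-8,N); sL=90/221, sR=90/169; mL=-45/221, mR=-45/169; mL+mR=-1350/2873 → advance -1; mR−mL=-180/2873 → turn -1·90°
n=6: pose=(-5,-9,E); sL=45/82, sR=9/20; mL=-45/164, mR=-9/40; mL+mR=-819/1640 → advance -1; mR−mL=81/1640 → turn +1·90°
n=7: pose=(-6,-9,N); sL=10/29, sR=18/41; mL=-5/29, mR=-9/41; mL+mR=-466/1189 → advance -1; mR−mL=-56/1189 → turn -1·90°

0 45/137 9/25 -45/274 -9/50 -4 -6 W
1 10/17 90/109 -5/17 -45/109 -3 -6 N
2 9/10 45/64 -9/20 -45/128 -3 -7 E
3 18/37 90/137 -9/37 -45/137 -4 -7 N
4 9/13 5/9 -9/26 -5/18 -4 -8 E
5 90/221 90/169 -45/221 -45/169 -5 -8 N
6 45/82 9/20 -45/164 -9/40 -5 -9 E
7 10/29 18/41 -5/29 -9/41 -6 -9 N
final -6 -10 E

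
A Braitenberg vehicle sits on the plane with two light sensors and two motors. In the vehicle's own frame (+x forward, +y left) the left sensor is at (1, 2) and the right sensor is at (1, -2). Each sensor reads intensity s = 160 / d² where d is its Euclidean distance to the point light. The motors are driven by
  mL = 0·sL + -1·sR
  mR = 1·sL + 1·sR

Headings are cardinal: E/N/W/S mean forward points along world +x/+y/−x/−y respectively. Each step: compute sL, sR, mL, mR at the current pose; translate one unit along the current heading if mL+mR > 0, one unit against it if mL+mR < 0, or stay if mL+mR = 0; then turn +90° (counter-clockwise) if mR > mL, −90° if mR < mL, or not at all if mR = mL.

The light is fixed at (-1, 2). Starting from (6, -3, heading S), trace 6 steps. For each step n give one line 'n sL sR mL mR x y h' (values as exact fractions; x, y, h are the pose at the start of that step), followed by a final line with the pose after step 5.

n=0: pose=(6,-3,S); sL=160/117, sR=160/61; mL=-160/61, mR=28480/7137; mL+mR=160/117 → advance +1; mR−mL=47200/7137 → turn +1·90°
n=1: pose=(6,-4,E); sL=2, sR=5/4; mL=-5/4, mR=13/4; mL+mR=2 → advance +1; mR−mL=9/2 → turn +1·90°
n=2: pose=(7,-4,N); sL=160/61, sR=32/25; mL=-32/25, mR=5952/1525; mL+mR=160/61 → advance +1; mR−mL=7904/1525 → turn +1·90°
n=3: pose=(7,-3,W); sL=80/49, sR=80/29; mL=-80/29, mR=6240/1421; mL+mR=80/49 → advance +1; mR−mL=10160/1421 → turn +1·90°
n=4: pose=(6,-3,S); sL=160/117, sR=160/61; mL=-160/61, mR=28480/7137; mL+mR=160/117 → advance +1; mR−mL=47200/7137 → turn +1·90°
n=5: pose=(6,-4,E); sL=2, sR=5/4; mL=-5/4, mR=13/4; mL+mR=2 → advance +1; mR−mL=9/2 → turn +1·90°

0 160/117 160/61 -160/61 28480/7137 6 -3 S
1 2 5/4 -5/4 13/4 6 -4 E
2 160/61 32/25 -32/25 5952/1525 7 -4 N
3 80/49 80/29 -80/29 6240/1421 7 -3 W
4 160/117 160/61 -160/61 28480/7137 6 -3 S
5 2 5/4 -5/4 13/4 6 -4 E
final 7 -4 N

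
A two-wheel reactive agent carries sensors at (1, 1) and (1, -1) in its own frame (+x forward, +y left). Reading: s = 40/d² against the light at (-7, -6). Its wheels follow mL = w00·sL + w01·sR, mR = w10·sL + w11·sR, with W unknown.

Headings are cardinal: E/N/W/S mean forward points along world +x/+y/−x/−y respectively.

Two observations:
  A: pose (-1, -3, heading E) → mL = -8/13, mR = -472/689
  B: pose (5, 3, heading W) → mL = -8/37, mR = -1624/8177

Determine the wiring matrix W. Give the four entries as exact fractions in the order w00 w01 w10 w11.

obs A: pose=(-1,-3,E) → sL=8/13, sR=40/53, mL=-8/13, mR=-472/689
obs B: pose=(5,3,W) → sL=8/37, sR=40/221, mL=-8/37, mR=-1624/8177
sensor matrix S = [[8/13, 40/53], [8/37, 40/221]]; det S = -291840/5633953
solve [mL_A; mL_B] = S·[w00; w01] and [mR_A; mR_B] = S·[w10; w11]:
  w00 = -1, w01 = 0, w10 = -1/2, w11 = -1/2

-1 0 -1/2 -1/2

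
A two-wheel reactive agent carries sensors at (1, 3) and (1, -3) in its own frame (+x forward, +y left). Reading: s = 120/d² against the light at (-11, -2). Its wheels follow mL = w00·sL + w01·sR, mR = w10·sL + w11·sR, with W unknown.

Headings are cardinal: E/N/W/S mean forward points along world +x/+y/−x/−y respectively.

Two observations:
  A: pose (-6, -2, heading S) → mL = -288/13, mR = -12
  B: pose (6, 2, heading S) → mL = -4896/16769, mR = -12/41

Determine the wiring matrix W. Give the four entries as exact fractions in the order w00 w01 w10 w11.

1 -1 0 -1/2

obs A: pose=(-6,-2,S) → sL=24/13, sR=24, mL=-288/13, mR=-12
obs B: pose=(6,2,S) → sL=120/409, sR=24/41, mL=-4896/16769, mR=-12/41
sensor matrix S = [[24/13, 24], [120/409, 24/41]]; det S = -1299456/217997
solve [mL_A; mL_B] = S·[w00; w01] and [mR_A; mR_B] = S·[w10; w11]:
  w00 = 1, w01 = -1, w10 = 0, w11 = -1/2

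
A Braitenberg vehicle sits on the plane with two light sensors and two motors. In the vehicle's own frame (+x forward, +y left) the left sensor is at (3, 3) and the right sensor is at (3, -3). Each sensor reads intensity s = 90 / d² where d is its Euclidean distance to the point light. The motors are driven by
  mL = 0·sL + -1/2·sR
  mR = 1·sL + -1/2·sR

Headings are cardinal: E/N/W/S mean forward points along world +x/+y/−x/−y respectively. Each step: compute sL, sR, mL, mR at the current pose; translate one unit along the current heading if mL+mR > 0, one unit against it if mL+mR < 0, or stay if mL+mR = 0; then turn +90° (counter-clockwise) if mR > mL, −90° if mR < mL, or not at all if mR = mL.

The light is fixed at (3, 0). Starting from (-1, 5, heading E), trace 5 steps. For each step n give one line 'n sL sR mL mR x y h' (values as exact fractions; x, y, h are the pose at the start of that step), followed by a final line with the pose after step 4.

n=0: pose=(-1,5,E); sL=18/13, sR=18; mL=-9, mR=-99/13; mL+mR=-216/13 → advance -1; mR−mL=18/13 → turn +1·90°
n=1: pose=(-2,5,N); sL=45/64, sR=45/34; mL=-45/68, mR=45/1088; mL+mR=-675/1088 → advance -1; mR−mL=45/64 → turn +1·90°
n=2: pose=(-2,4,W); sL=18/13, sR=90/113; mL=-45/113, mR=1449/1469; mL+mR=864/1469 → advance +1; mR−mL=18/13 → turn +1·90°
n=3: pose=(-3,4,S); sL=9, sR=45/41; mL=-45/82, mR=693/82; mL+mR=324/41 → advance +1; mR−mL=9 → turn +1·90°
n=4: pose=(-3,3,E); sL=2, sR=10; mL=-5, mR=-3; mL+mR=-8 → advance -1; mR−mL=2 → turn +1·90°

0 18/13 18 -9 -99/13 -1 5 E
1 45/64 45/34 -45/68 45/1088 -2 5 N
2 18/13 90/113 -45/113 1449/1469 -2 4 W
3 9 45/41 -45/82 693/82 -3 4 S
4 2 10 -5 -3 -3 3 E
final -4 3 N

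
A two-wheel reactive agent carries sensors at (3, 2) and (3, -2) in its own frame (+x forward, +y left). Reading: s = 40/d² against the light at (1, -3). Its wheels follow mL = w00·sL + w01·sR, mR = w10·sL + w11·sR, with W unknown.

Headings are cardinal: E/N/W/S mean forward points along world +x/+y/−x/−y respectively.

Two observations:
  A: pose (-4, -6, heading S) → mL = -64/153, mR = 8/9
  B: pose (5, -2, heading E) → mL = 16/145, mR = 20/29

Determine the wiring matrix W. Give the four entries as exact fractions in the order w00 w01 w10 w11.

-1 1 1 0

obs A: pose=(-4,-6,S) → sL=8/9, sR=8/17, mL=-64/153, mR=8/9
obs B: pose=(5,-2,E) → sL=20/29, sR=4/5, mL=16/145, mR=20/29
sensor matrix S = [[8/9, 8/17], [20/29, 4/5]]; det S = 8576/22185
solve [mL_A; mL_B] = S·[w00; w01] and [mR_A; mR_B] = S·[w10; w11]:
  w00 = -1, w01 = 1, w10 = 1, w11 = 0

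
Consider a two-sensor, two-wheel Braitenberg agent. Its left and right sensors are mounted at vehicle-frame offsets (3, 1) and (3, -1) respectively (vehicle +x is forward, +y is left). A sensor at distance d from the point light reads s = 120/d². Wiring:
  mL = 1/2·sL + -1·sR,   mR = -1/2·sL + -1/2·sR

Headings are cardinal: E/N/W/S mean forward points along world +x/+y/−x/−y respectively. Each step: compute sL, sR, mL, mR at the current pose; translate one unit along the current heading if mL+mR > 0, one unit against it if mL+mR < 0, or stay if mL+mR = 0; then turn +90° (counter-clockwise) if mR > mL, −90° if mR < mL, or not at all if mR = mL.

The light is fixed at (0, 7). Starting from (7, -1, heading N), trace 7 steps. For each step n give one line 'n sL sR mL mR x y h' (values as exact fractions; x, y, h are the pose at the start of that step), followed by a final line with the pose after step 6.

n=0: pose=(7,-1,N); sL=120/61, sR=120/89; mL=-1980/5429, mR=-9000/5429; mL+mR=-180/89 → advance -1; mR−mL=-7020/5429 → turn -1·90°
n=1: pose=(7,-2,E); sL=30/41, sR=3/5; mL=-48/205, mR=-273/410; mL+mR=-9/10 → advance -1; mR−mL=-177/410 → turn -1·90°
n=2: pose=(6,-2,S); sL=120/193, sR=120/169; mL=-13020/32617, mR=-21720/32617; mL+mR=-180/169 → advance -1; mR−mL=-8700/32617 → turn -1·90°
n=3: pose=(6,-1,W); sL=4/3, sR=60/29; mL=-122/87, mR=-148/87; mL+mR=-90/29 → advance -1; mR−mL=-26/87 → turn -1·90°
n=4: pose=(7,-1,N); sL=120/61, sR=120/89; mL=-1980/5429, mR=-9000/5429; mL+mR=-180/89 → advance -1; mR−mL=-7020/5429 → turn -1·90°
n=5: pose=(7,-2,E); sL=30/41, sR=3/5; mL=-48/205, mR=-273/410; mL+mR=-9/10 → advance -1; mR−mL=-177/410 → turn -1·90°
n=6: pose=(6,-2,S); sL=120/193, sR=120/169; mL=-13020/32617, mR=-21720/32617; mL+mR=-180/169 → advance -1; mR−mL=-8700/32617 → turn -1·90°

0 120/61 120/89 -1980/5429 -9000/5429 7 -1 N
1 30/41 3/5 -48/205 -273/410 7 -2 E
2 120/193 120/169 -13020/32617 -21720/32617 6 -2 S
3 4/3 60/29 -122/87 -148/87 6 -1 W
4 120/61 120/89 -1980/5429 -9000/5429 7 -1 N
5 30/41 3/5 -48/205 -273/410 7 -2 E
6 120/193 120/169 -13020/32617 -21720/32617 6 -2 S
final 6 -1 W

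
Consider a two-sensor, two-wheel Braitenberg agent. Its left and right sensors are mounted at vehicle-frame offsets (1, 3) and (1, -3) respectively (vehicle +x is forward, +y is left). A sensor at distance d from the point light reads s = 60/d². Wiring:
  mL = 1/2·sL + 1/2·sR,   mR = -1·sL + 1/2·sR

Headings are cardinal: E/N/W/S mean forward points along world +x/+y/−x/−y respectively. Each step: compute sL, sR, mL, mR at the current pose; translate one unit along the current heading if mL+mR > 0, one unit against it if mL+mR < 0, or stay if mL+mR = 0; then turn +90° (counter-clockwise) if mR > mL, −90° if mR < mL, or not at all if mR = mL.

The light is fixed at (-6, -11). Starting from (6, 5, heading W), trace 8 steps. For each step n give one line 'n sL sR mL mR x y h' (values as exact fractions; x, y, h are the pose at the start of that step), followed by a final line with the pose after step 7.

n=0: pose=(6,5,W); sL=6/29, sR=30/241; mL=1158/6989, mR=-1011/6989; mL+mR=147/6989 → advance +1; mR−mL=-9/29 → turn -1·90°
n=1: pose=(5,5,N); sL=60/353, sR=12/97; mL=5028/34241, mR=-3702/34241; mL+mR=1326/34241 → advance +1; mR−mL=-90/353 → turn -1·90°
n=2: pose=(5,6,E); sL=15/136, sR=3/17; mL=39/272, mR=-3/136; mL+mR=33/272 → advance +1; mR−mL=-45/272 → turn -1·90°
n=3: pose=(6,6,S); sL=60/481, sR=60/337; mL=24540/162097, mR=-5790/162097; mL+mR=18750/162097 → advance +1; mR−mL=-90/481 → turn -1·90°
n=4: pose=(6,5,W); sL=6/29, sR=30/241; mL=1158/6989, mR=-1011/6989; mL+mR=147/6989 → advance +1; mR−mL=-9/29 → turn -1·90°
n=5: pose=(5,5,N); sL=60/353, sR=12/97; mL=5028/34241, mR=-3702/34241; mL+mR=1326/34241 → advance +1; mR−mL=-90/353 → turn -1·90°
n=6: pose=(5,6,E); sL=15/136, sR=3/17; mL=39/272, mR=-3/136; mL+mR=33/272 → advance +1; mR−mL=-45/272 → turn -1·90°
n=7: pose=(6,6,S); sL=60/481, sR=60/337; mL=24540/162097, mR=-5790/162097; mL+mR=18750/162097 → advance +1; mR−mL=-90/481 → turn -1·90°

0 6/29 30/241 1158/6989 -1011/6989 6 5 W
1 60/353 12/97 5028/34241 -3702/34241 5 5 N
2 15/136 3/17 39/272 -3/136 5 6 E
3 60/481 60/337 24540/162097 -5790/162097 6 6 S
4 6/29 30/241 1158/6989 -1011/6989 6 5 W
5 60/353 12/97 5028/34241 -3702/34241 5 5 N
6 15/136 3/17 39/272 -3/136 5 6 E
7 60/481 60/337 24540/162097 -5790/162097 6 6 S
final 6 5 W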